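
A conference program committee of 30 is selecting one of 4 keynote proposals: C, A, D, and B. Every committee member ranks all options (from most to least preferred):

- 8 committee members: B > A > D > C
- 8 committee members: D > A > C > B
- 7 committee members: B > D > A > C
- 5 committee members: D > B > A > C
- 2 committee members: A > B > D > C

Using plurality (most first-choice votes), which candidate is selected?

First-place votes: C 0, A 2, D 13, B 15.
B has the most first-place votes.

B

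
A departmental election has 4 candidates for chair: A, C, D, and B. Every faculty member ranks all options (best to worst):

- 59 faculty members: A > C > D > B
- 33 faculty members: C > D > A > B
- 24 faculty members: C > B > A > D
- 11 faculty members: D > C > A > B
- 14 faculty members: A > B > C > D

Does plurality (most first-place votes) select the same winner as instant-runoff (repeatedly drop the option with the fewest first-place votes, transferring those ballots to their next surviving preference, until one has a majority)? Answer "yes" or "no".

yes

Plurality — first-place votes: A 73, C 57, D 11, B 0. Winner: A.
Instant-runoff — R1 A 73, C 57, D 11, B 0 (A winner). Winner: A.
The two methods agree.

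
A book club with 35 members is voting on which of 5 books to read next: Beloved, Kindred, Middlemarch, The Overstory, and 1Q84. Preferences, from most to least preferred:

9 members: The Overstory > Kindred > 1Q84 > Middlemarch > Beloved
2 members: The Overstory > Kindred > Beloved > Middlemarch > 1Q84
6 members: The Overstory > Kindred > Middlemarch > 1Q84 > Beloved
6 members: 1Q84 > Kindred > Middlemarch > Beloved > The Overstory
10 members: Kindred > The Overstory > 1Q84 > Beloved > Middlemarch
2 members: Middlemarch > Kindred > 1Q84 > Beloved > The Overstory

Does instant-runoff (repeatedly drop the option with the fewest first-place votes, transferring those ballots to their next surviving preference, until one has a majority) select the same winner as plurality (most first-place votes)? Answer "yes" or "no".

no

Instant-runoff — R1 Beloved 0, Kindred 10, Middlemarch 2, The Overstory 17, 1Q84 6 (Beloved out); R2 Kindred 10, Middlemarch 2, The Overstory 17, 1Q84 6 (Middlemarch out); R3 Kindred 12, The Overstory 17, 1Q84 6 (1Q84 out); R4 Kindred 18, The Overstory 17 (Kindred winner). Winner: Kindred.
Plurality — first-place votes: Beloved 0, Kindred 10, Middlemarch 2, The Overstory 17, 1Q84 6. Winner: The Overstory.
The two methods disagree.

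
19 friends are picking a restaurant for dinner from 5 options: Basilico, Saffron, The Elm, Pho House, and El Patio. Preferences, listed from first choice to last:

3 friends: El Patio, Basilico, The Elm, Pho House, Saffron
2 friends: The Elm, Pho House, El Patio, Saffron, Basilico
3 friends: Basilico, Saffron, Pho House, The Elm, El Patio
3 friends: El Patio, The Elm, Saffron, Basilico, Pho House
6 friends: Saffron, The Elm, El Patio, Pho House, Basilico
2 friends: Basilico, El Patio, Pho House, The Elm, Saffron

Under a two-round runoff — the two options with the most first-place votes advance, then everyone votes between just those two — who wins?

El Patio

Round 1 first-place votes: Basilico 5, Saffron 6, The Elm 2, Pho House 0, El Patio 6.
Saffron and El Patio advance.
Runoff: Saffron is preferred to El Patio by 9 voters; El Patio by 10.
El Patio wins the runoff.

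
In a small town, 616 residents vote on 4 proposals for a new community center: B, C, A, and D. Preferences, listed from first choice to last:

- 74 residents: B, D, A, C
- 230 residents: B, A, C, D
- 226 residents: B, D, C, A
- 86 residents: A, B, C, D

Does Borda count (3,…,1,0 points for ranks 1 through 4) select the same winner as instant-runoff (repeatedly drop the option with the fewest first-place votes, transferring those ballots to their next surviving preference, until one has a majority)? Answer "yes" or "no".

Borda — scores: B 1762, C 542, A 792, D 600. Winner: B.
Instant-runoff — R1 B 530, C 0, A 86, D 0 (B winner). Winner: B.
The two methods agree.

yes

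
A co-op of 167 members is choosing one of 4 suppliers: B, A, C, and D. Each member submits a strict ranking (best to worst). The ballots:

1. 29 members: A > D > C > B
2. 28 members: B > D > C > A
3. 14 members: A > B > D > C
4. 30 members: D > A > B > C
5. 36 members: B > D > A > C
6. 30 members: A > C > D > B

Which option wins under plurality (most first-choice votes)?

First-place votes: B 64, A 73, C 0, D 30.
A has the most first-place votes.

A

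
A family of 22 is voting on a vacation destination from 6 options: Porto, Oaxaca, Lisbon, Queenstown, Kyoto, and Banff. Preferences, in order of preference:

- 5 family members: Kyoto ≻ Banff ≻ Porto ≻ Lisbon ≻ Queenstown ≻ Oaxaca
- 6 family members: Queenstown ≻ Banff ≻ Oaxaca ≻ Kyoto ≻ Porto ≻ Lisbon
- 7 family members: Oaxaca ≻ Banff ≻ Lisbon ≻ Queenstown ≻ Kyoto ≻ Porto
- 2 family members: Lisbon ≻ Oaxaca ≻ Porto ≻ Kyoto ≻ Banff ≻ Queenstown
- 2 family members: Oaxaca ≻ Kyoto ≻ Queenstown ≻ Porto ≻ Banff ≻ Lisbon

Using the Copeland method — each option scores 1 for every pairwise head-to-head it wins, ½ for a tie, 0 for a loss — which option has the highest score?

Banff

Porto: beats Lisbon; loses to Oaxaca, Queenstown, Kyoto, and Banff → score 1.
Oaxaca: beats Porto, Lisbon, and Kyoto; ties Queenstown and Banff → score 4.
Lisbon: beats Queenstown; loses to Porto, Oaxaca, Kyoto, and Banff → score 1.
Queenstown: beats Porto and Kyoto; ties Oaxaca; loses to Lisbon and Banff → score 2.5.
Kyoto: beats Porto and Lisbon; loses to Oaxaca, Queenstown, and Banff → score 2.
Banff: beats Porto, Lisbon, Queenstown, and Kyoto; ties Oaxaca → score 4.5.
Banff has the best pairwise record.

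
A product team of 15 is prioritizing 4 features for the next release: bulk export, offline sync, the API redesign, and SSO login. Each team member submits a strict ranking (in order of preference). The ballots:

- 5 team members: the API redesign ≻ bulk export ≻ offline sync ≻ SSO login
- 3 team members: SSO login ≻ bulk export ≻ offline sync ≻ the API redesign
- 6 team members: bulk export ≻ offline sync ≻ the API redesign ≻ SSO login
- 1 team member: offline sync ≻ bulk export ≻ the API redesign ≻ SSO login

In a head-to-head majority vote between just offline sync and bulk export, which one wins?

Voters preferring offline sync to bulk export: 1; preferring bulk export to offline sync: 14.
bulk export wins the head-to-head.

bulk export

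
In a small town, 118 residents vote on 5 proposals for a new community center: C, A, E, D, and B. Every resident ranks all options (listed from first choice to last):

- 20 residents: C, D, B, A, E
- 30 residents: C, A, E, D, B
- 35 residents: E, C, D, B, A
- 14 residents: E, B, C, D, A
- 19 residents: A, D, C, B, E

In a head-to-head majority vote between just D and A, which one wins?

D

Voters preferring D to A: 69; preferring A to D: 49.
D wins the head-to-head.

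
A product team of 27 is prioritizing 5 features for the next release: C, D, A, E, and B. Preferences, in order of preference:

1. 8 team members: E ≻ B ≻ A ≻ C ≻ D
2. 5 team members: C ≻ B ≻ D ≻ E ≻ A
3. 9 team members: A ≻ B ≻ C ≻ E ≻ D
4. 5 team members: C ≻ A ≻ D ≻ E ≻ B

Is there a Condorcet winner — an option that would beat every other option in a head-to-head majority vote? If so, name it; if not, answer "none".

A

A vs C: 17–10 for A.
A vs D: 22–5 for A.
A vs E: 14–13 for A.
A vs B: 14–13 for A.
A beats every other option head-to-head.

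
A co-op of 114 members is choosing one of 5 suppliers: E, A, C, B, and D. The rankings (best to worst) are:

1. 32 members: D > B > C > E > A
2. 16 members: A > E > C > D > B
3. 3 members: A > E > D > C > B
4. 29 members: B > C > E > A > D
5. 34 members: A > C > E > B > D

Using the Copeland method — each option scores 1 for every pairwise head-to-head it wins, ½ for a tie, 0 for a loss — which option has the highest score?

B

E: beats A and D; loses to C and B → score 2.
A: beats D; loses to E, C, and B → score 1.
C: beats E, A, and D; loses to B → score 3.
B: beats E, A, C, and D → score 4.
D: loses to E, A, C, and B → score 0.
B has the best pairwise record.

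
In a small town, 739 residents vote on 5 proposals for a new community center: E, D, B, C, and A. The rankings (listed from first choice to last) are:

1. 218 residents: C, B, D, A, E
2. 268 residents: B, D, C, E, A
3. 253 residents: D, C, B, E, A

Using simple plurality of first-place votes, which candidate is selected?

First-place votes: E 0, D 253, B 268, C 218, A 0.
B has the most first-place votes.

B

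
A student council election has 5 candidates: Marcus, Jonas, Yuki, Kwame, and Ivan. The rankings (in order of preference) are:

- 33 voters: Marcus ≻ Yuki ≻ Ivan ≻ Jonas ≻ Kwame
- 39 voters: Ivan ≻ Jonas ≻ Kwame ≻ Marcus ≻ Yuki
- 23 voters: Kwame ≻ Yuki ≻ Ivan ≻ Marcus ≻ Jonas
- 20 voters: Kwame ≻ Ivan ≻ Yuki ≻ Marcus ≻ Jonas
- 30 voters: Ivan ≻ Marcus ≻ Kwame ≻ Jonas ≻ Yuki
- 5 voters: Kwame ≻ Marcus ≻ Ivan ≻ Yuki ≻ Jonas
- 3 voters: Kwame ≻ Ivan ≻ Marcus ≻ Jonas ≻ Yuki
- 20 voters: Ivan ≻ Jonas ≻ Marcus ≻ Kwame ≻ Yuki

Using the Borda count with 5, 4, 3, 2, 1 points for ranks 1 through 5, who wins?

Marcus: 33·5 + 39·2 + 23·2 + 20·2 + 30·4 + 5·4 + 3·3 + 20·3 = 538
Jonas: 33·2 + 39·4 + 23·1 + 20·1 + 30·2 + 5·1 + 3·2 + 20·4 = 416
Yuki: 33·4 + 39·1 + 23·4 + 20·3 + 30·1 + 5·2 + 3·1 + 20·1 = 386
Kwame: 33·1 + 39·3 + 23·5 + 20·5 + 30·3 + 5·5 + 3·5 + 20·2 = 535
Ivan: 33·3 + 39·5 + 23·3 + 20·4 + 30·5 + 5·3 + 3·4 + 20·5 = 720
Ivan has the highest Borda score (720).

Ivan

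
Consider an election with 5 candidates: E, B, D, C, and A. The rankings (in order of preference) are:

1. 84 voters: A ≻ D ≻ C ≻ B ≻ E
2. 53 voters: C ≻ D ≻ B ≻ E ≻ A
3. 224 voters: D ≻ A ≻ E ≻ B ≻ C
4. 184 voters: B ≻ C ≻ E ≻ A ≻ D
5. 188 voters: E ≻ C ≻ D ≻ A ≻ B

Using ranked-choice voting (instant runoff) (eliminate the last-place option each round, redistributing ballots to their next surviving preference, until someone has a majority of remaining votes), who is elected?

E

Round 1: E 188, B 184, D 224, C 53, A 84. Eliminate C.
Round 2: E 188, B 184, D 277, A 84. Eliminate A.
Round 3: E 188, B 184, D 361. Eliminate B.
Round 4: E 372, D 361. E has a majority.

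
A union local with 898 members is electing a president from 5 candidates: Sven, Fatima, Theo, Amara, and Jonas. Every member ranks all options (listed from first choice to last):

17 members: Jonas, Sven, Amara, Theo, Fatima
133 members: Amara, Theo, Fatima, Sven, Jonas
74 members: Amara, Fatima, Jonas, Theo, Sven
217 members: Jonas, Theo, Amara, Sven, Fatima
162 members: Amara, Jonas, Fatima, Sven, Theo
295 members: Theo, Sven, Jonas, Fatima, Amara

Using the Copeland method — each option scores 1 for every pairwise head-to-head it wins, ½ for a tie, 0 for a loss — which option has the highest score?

Sven: beats Fatima; loses to Theo, Amara, and Jonas → score 1.
Fatima: loses to Sven, Theo, Amara, and Jonas → score 0.
Theo: beats Sven, Fatima, and Amara; loses to Jonas → score 3.
Amara: beats Sven and Fatima; loses to Theo and Jonas → score 2.
Jonas: beats Sven, Fatima, Theo, and Amara → score 4.
Jonas has the best pairwise record.

Jonas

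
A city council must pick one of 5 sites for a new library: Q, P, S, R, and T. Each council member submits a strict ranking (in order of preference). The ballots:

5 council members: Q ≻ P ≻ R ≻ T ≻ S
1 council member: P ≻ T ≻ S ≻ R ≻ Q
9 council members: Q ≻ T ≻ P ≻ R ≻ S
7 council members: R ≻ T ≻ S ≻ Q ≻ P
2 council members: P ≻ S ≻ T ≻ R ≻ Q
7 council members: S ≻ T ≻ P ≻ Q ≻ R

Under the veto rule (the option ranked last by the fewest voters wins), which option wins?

T

Last-place votes: Q 3, P 7, S 14, R 7, T 0.
T is ranked last by the fewest voters, so T wins.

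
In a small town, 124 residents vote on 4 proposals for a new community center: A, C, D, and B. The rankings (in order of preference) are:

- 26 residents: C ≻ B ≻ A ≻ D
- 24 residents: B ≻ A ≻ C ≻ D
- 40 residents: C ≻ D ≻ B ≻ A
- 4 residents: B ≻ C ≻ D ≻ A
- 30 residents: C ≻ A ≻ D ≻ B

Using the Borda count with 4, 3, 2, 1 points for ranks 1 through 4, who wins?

C

A: 26·2 + 24·3 + 40·1 + 4·1 + 30·3 = 258
C: 26·4 + 24·2 + 40·4 + 4·3 + 30·4 = 444
D: 26·1 + 24·1 + 40·3 + 4·2 + 30·2 = 238
B: 26·3 + 24·4 + 40·2 + 4·4 + 30·1 = 300
C has the highest Borda score (444).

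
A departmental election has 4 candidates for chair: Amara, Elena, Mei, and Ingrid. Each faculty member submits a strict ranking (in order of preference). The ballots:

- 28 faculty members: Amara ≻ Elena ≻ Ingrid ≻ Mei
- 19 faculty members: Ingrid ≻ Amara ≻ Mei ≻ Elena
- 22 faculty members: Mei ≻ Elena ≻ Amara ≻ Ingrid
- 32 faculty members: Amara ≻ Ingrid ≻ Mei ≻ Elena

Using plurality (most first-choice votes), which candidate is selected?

Amara

First-place votes: Amara 60, Elena 0, Mei 22, Ingrid 19.
Amara has the most first-place votes.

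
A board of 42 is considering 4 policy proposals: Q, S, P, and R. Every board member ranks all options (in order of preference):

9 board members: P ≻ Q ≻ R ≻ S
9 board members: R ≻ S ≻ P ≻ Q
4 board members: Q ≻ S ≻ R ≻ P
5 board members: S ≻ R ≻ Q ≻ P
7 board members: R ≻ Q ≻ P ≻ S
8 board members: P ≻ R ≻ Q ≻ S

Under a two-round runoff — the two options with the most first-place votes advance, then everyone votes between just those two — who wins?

Round 1 first-place votes: Q 4, S 5, P 17, R 16.
P and R advance.
Runoff: P is preferred to R by 17 voters; R by 25.
R wins the runoff.

R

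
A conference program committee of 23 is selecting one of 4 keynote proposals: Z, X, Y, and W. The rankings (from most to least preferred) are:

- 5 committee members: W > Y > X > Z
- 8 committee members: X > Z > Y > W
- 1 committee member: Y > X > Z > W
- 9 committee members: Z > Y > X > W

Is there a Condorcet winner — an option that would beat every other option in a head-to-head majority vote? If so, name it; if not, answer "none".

Checking pairwise contests:
X beats Z 14–9.
Y beats X 15–8.
Z beats Y 17–6.
Z beats W 18–5.
Every option loses at least one head-to-head, so there is no Condorcet winner.

none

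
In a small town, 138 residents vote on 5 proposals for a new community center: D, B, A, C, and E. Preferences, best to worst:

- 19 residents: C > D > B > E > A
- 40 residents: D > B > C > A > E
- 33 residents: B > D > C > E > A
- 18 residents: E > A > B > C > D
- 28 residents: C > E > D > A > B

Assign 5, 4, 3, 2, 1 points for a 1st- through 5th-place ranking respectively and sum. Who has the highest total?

D: 19·4 + 40·5 + 33·4 + 18·1 + 28·3 = 510
B: 19·3 + 40·4 + 33·5 + 18·3 + 28·1 = 464
A: 19·1 + 40·2 + 33·1 + 18·4 + 28·2 = 260
C: 19·5 + 40·3 + 33·3 + 18·2 + 28·5 = 490
E: 19·2 + 40·1 + 33·2 + 18·5 + 28·4 = 346
D has the highest Borda score (510).

D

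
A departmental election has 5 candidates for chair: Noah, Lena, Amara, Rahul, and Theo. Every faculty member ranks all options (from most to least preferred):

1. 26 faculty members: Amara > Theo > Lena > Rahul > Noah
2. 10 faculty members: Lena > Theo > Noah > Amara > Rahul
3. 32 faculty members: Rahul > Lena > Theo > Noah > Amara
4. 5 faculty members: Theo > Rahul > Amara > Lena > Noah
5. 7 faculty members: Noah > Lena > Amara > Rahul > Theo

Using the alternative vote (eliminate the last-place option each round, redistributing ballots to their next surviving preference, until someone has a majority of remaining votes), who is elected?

Round 1: Noah 7, Lena 10, Amara 26, Rahul 32, Theo 5. Eliminate Theo.
Round 2: Noah 7, Lena 10, Amara 26, Rahul 37. Eliminate Noah.
Round 3: Lena 17, Amara 26, Rahul 37. Eliminate Lena.
Round 4: Amara 43, Rahul 37. Amara has a majority.

Amara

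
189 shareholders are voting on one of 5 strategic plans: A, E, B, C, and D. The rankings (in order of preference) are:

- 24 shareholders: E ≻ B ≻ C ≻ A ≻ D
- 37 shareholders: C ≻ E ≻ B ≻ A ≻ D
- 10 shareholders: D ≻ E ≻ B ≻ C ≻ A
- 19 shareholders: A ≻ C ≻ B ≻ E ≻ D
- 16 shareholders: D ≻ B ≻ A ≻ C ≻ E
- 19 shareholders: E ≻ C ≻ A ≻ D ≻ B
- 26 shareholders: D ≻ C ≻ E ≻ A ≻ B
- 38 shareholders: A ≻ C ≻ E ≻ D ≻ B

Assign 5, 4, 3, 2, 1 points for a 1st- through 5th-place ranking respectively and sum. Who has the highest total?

A: 24·2 + 37·2 + 10·1 + 19·5 + 16·3 + 19·3 + 26·2 + 38·5 = 574
E: 24·5 + 37·4 + 10·4 + 19·2 + 16·1 + 19·5 + 26·3 + 38·3 = 649
B: 24·4 + 37·3 + 10·3 + 19·3 + 16·4 + 19·1 + 26·1 + 38·1 = 441
C: 24·3 + 37·5 + 10·2 + 19·4 + 16·2 + 19·4 + 26·4 + 38·4 = 717
D: 24·1 + 37·1 + 10·5 + 19·1 + 16·5 + 19·2 + 26·5 + 38·2 = 454
C has the highest Borda score (717).

C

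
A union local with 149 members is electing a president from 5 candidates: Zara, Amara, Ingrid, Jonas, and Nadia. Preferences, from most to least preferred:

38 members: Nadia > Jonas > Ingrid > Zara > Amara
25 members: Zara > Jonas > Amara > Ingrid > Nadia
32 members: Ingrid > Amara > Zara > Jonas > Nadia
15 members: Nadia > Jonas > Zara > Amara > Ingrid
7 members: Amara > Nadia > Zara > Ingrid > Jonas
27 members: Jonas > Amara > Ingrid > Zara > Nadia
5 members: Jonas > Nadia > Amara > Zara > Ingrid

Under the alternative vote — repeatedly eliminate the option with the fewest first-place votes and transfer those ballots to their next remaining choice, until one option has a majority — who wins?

Jonas

Round 1: Zara 25, Amara 7, Ingrid 32, Jonas 32, Nadia 53. Eliminate Amara.
Round 2: Zara 25, Ingrid 32, Jonas 32, Nadia 60. Eliminate Zara.
Round 3: Ingrid 32, Jonas 57, Nadia 60. Eliminate Ingrid.
Round 4: Jonas 89, Nadia 60. Jonas has a majority.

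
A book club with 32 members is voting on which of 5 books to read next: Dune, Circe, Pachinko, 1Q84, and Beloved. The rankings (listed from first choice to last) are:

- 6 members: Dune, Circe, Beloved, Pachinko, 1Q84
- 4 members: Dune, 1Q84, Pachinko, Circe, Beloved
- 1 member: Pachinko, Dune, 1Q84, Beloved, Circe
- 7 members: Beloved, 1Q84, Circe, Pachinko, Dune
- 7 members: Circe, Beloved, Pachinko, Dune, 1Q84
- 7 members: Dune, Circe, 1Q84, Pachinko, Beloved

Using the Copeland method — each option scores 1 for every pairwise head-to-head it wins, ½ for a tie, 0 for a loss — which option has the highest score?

Dune: beats Circe, Pachinko, 1Q84, and Beloved → score 4.
Circe: beats Pachinko, 1Q84, and Beloved; loses to Dune → score 3.
Pachinko: loses to Dune, Circe, 1Q84, and Beloved → score 0.
1Q84: beats Pachinko; loses to Dune, Circe, and Beloved → score 1.
Beloved: beats Pachinko and 1Q84; loses to Dune and Circe → score 2.
Dune has the best pairwise record.

Dune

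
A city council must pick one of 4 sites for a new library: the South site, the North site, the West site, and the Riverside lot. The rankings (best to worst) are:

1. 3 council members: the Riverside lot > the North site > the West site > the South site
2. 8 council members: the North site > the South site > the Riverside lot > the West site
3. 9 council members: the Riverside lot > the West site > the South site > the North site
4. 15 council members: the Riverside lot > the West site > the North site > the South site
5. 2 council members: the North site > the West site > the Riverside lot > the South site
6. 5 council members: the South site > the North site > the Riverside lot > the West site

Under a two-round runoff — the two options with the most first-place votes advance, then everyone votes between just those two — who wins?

the Riverside lot

Round 1 first-place votes: the South site 5, the North site 10, the West site 0, the Riverside lot 27.
the Riverside lot and the North site advance.
Runoff: the Riverside lot is preferred to the North site by 27 voters; the North site by 15.
the Riverside lot wins the runoff.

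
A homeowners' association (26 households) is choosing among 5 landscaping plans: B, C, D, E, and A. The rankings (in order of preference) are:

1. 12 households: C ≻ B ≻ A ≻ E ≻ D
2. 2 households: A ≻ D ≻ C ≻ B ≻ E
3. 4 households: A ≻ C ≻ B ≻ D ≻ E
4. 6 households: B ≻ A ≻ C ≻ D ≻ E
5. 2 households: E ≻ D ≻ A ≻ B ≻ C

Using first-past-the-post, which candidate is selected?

C

First-place votes: B 6, C 12, D 0, E 2, A 6.
C has the most first-place votes.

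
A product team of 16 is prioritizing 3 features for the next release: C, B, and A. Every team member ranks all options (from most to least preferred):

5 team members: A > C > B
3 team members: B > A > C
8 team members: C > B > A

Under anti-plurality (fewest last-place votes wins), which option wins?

Last-place votes: C 3, B 5, A 8.
C is ranked last by the fewest voters, so C wins.

C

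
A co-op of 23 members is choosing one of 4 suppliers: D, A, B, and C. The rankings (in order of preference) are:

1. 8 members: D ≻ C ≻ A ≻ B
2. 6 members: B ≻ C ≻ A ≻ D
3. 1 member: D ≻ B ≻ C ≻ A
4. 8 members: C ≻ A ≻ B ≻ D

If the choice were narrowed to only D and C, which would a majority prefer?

C

Voters preferring D to C: 9; preferring C to D: 14.
C wins the head-to-head.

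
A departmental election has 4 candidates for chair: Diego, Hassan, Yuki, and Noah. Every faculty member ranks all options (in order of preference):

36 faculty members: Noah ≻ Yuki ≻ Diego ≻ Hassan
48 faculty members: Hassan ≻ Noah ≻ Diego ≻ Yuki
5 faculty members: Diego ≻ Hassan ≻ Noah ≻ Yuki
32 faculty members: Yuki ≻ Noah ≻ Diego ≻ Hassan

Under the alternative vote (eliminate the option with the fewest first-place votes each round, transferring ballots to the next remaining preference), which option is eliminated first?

Diego

Round 1: Diego 5, Hassan 48, Yuki 32, Noah 36. Eliminate Diego.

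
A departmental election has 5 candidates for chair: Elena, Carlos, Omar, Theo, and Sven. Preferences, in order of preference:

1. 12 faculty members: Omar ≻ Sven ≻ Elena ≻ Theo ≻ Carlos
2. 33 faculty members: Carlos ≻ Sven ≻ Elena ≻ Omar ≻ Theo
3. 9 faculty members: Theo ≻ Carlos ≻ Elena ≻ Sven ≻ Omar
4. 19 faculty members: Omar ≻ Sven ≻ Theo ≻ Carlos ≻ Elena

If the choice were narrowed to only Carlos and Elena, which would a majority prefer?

Voters preferring Carlos to Elena: 61; preferring Elena to Carlos: 12.
Carlos wins the head-to-head.

Carlos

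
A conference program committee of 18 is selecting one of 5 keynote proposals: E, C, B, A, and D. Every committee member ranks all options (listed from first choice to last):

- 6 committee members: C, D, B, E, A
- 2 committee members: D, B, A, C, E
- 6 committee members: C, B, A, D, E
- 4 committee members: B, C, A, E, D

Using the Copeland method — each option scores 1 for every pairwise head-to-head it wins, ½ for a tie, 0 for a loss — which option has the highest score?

E: loses to C, B, A, and D → score 0.
C: beats E, B, A, and D → score 4.
B: beats E, A, and D; loses to C → score 3.
A: beats E and D; loses to C and B → score 2.
D: beats E; loses to C, B, and A → score 1.
C has the best pairwise record.

C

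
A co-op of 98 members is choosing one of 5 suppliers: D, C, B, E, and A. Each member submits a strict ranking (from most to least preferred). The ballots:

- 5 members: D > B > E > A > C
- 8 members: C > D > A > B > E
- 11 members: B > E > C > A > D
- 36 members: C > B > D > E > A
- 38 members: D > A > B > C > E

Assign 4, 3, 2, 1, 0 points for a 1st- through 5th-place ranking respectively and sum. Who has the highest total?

D: 5·4 + 8·3 + 11·0 + 36·2 + 38·4 = 268
C: 5·0 + 8·4 + 11·2 + 36·4 + 38·1 = 236
B: 5·3 + 8·1 + 11·4 + 36·3 + 38·2 = 251
E: 5·2 + 8·0 + 11·3 + 36·1 + 38·0 = 79
A: 5·1 + 8·2 + 11·1 + 36·0 + 38·3 = 146
D has the highest Borda score (268).

D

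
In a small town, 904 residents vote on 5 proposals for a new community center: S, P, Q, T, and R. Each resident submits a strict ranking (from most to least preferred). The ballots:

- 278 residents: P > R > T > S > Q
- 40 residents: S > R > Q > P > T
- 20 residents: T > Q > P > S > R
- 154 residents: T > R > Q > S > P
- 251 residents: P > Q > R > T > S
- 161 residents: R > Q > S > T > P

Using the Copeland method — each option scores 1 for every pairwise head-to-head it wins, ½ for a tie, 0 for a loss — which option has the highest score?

S: loses to P, Q, T, and R → score 0.
P: beats S, Q, T, and R → score 4.
Q: beats S; ties T; loses to P and R → score 1.5.
T: beats S; ties Q; loses to P and R → score 1.5.
R: beats S, Q, and T; loses to P → score 3.
P has the best pairwise record.

P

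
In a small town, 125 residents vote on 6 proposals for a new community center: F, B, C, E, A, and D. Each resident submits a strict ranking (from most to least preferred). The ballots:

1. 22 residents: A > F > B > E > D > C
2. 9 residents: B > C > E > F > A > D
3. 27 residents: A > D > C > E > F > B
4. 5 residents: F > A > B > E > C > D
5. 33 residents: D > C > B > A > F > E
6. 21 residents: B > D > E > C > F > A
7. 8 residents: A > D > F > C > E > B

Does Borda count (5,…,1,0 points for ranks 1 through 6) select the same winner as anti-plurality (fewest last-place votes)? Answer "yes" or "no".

no

Borda — scores: F 236, B 330, C 312, E 206, A 380, D 411. Winner: D.
Anti-plurality — last-place votes: F 0, B 35, C 22, E 33, A 21, D 14. Winner: F.
The two methods disagree.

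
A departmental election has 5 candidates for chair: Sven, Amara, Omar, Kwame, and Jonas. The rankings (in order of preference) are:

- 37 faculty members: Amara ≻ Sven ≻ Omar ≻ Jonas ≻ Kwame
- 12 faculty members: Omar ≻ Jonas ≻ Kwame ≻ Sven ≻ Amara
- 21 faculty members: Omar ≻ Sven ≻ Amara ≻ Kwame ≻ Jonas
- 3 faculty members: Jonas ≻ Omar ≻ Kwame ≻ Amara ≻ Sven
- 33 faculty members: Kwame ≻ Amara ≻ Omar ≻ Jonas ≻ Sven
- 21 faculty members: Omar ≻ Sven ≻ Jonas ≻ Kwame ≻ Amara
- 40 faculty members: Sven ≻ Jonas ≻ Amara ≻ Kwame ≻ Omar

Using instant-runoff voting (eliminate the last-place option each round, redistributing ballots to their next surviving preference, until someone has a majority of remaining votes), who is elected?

Round 1: Sven 40, Amara 37, Omar 54, Kwame 33, Jonas 3. Eliminate Jonas.
Round 2: Sven 40, Amara 37, Omar 57, Kwame 33. Eliminate Kwame.
Round 3: Sven 40, Amara 70, Omar 57. Eliminate Sven.
Round 4: Amara 110, Omar 57. Amara has a majority.

Amara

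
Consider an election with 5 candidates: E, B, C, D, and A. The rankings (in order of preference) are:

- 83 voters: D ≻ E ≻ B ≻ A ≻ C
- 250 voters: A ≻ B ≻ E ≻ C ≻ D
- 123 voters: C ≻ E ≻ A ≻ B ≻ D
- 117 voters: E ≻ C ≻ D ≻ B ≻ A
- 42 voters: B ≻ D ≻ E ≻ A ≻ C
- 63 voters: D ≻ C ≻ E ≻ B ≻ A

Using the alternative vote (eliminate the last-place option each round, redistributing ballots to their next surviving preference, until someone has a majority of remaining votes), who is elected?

Round 1: E 117, B 42, C 123, D 146, A 250. Eliminate B.
Round 2: E 117, C 123, D 188, A 250. Eliminate E.
Round 3: C 240, D 188, A 250. Eliminate D.
Round 4: C 303, A 375. A has a majority.

A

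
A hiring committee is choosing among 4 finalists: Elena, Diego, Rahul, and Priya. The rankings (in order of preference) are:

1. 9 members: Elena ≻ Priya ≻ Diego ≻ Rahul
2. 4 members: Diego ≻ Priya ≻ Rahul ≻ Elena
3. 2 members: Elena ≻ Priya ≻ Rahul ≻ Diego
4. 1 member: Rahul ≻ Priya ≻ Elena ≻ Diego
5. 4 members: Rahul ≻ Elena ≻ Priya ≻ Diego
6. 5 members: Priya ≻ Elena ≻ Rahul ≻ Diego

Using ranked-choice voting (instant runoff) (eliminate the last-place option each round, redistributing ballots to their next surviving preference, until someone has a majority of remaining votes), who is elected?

Round 1: Elena 11, Diego 4, Rahul 5, Priya 5. Eliminate Diego.
Round 2: Elena 11, Rahul 5, Priya 9. Eliminate Rahul.
Round 3: Elena 15, Priya 10. Elena has a majority.

Elena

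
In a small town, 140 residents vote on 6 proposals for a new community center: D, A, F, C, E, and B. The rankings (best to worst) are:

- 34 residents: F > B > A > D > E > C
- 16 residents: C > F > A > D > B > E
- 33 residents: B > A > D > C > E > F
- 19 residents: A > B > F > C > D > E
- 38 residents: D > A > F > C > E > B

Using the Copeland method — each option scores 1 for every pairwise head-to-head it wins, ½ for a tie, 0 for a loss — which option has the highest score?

D: beats F, C, and E; loses to A and B → score 3.
A: beats D, F, C, E, and B → score 5.
F: beats C, E, and B; loses to D and A → score 3.
C: beats E; loses to D, A, F, and B → score 1.
E: loses to D, A, F, C, and B → score 0.
B: beats D, C, and E; loses to A and F → score 3.
A has the best pairwise record.

A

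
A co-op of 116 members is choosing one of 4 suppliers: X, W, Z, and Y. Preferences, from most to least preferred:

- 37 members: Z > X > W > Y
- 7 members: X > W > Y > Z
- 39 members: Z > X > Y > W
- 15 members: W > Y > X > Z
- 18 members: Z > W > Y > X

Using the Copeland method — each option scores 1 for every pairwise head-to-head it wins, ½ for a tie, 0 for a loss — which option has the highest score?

Z

X: beats W and Y; loses to Z → score 2.
W: beats Y; loses to X and Z → score 1.
Z: beats X, W, and Y → score 3.
Y: loses to X, W, and Z → score 0.
Z has the best pairwise record.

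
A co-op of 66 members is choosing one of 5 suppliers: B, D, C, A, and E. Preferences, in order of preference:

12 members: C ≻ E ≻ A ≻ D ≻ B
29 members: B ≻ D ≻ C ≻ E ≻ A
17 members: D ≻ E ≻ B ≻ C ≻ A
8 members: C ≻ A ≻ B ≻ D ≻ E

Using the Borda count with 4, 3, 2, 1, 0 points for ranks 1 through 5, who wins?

D

B: 12·0 + 29·4 + 17·2 + 8·2 = 166
D: 12·1 + 29·3 + 17·4 + 8·1 = 175
C: 12·4 + 29·2 + 17·1 + 8·4 = 155
A: 12·2 + 29·0 + 17·0 + 8·3 = 48
E: 12·3 + 29·1 + 17·3 + 8·0 = 116
D has the highest Borda score (175).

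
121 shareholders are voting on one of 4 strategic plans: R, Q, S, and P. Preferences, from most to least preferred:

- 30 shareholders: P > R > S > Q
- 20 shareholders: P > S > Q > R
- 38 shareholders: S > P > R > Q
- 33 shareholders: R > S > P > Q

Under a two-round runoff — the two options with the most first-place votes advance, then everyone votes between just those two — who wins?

Round 1 first-place votes: R 33, Q 0, S 38, P 50.
P and S advance.
Runoff: P is preferred to S by 50 voters; S by 71.
S wins the runoff.

S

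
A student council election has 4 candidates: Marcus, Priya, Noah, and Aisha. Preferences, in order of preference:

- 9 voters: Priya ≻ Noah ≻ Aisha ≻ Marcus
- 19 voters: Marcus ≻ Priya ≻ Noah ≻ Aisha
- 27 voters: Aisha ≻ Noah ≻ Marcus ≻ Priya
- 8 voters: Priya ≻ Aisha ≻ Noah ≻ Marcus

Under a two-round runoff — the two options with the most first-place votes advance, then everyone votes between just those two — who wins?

Aisha

Round 1 first-place votes: Marcus 19, Priya 17, Noah 0, Aisha 27.
Aisha and Marcus advance.
Runoff: Aisha is preferred to Marcus by 44 voters; Marcus by 19.
Aisha wins the runoff.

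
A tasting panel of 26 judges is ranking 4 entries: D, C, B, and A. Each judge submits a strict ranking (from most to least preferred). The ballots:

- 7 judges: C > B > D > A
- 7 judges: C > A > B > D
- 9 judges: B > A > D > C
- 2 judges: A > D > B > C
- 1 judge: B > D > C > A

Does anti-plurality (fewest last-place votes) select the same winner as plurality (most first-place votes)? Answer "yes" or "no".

Anti-plurality — last-place votes: D 7, C 11, B 0, A 8. Winner: B.
Plurality — first-place votes: D 0, C 14, B 10, A 2. Winner: C.
The two methods disagree.

no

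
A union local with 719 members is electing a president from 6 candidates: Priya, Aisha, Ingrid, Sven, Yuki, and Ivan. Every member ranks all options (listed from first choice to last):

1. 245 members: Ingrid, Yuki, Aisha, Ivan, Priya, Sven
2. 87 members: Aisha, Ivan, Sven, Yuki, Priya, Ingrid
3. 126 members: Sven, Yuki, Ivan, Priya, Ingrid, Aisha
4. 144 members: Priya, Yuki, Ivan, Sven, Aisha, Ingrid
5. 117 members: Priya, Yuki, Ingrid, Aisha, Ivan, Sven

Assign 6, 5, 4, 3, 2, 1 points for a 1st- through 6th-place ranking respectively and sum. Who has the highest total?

Priya: 245·2 + 87·2 + 126·3 + 144·6 + 117·6 = 2608
Aisha: 245·4 + 87·6 + 126·1 + 144·2 + 117·3 = 2267
Ingrid: 245·6 + 87·1 + 126·2 + 144·1 + 117·4 = 2421
Sven: 245·1 + 87·4 + 126·6 + 144·3 + 117·1 = 1898
Yuki: 245·5 + 87·3 + 126·5 + 144·5 + 117·5 = 3421
Ivan: 245·3 + 87·5 + 126·4 + 144·4 + 117·2 = 2484
Yuki has the highest Borda score (3421).

Yuki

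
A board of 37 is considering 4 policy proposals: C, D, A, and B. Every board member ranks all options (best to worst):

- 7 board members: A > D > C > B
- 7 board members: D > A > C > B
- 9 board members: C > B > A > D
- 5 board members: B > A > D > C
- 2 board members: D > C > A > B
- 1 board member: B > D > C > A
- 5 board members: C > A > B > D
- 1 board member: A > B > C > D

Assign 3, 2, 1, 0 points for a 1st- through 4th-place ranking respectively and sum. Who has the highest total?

C: 7·1 + 7·1 + 9·3 + 5·0 + 2·2 + 1·1 + 5·3 + 1·1 = 62
D: 7·2 + 7·3 + 9·0 + 5·1 + 2·3 + 1·2 + 5·0 + 1·0 = 48
A: 7·3 + 7·2 + 9·1 + 5·2 + 2·1 + 1·0 + 5·2 + 1·3 = 69
B: 7·0 + 7·0 + 9·2 + 5·3 + 2·0 + 1·3 + 5·1 + 1·2 = 43
A has the highest Borda score (69).

A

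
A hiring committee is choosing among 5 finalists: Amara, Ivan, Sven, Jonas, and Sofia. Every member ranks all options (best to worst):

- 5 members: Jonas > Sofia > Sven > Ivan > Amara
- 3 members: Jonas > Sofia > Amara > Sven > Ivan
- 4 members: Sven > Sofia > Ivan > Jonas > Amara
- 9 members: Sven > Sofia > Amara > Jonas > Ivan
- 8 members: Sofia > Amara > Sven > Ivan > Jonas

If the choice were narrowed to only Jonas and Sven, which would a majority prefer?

Sven

Voters preferring Jonas to Sven: 8; preferring Sven to Jonas: 21.
Sven wins the head-to-head.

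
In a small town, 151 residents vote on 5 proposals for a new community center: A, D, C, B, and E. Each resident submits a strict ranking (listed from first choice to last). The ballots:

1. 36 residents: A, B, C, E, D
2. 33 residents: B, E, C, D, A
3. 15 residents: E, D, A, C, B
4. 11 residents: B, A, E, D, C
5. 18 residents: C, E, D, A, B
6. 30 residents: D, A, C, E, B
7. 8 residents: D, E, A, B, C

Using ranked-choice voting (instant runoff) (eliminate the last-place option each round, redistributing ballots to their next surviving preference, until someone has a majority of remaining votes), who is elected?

B

Round 1: A 36, D 38, C 18, B 44, E 15. Eliminate E.
Round 2: A 36, D 53, C 18, B 44. Eliminate C.
Round 3: A 36, D 71, B 44. Eliminate A.
Round 4: D 71, B 80. B has a majority.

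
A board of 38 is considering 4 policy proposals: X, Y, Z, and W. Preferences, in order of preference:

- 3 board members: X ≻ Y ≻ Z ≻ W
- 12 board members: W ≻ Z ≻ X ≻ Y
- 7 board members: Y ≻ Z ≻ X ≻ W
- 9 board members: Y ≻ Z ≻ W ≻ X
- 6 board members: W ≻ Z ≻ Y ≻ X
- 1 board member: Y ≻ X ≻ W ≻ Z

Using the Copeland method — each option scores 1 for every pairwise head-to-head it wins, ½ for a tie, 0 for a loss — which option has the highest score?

X: loses to Y, Z, and W → score 0.
Y: beats X, Z, and W → score 3.
Z: beats X; ties W; loses to Y → score 1.5.
W: beats X; ties Z; loses to Y → score 1.5.
Y has the best pairwise record.

Y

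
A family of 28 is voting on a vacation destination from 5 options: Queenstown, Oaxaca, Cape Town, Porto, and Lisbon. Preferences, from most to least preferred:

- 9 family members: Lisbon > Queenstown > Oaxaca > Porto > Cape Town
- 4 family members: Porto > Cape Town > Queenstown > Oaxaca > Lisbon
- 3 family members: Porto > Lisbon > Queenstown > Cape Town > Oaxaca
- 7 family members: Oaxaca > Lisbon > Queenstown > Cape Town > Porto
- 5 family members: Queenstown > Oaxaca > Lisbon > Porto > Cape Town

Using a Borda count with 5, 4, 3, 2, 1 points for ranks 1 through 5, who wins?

Lisbon

Queenstown: 9·4 + 4·3 + 3·3 + 7·3 + 5·5 = 103
Oaxaca: 9·3 + 4·2 + 3·1 + 7·5 + 5·4 = 93
Cape Town: 9·1 + 4·4 + 3·2 + 7·2 + 5·1 = 50
Porto: 9·2 + 4·5 + 3·5 + 7·1 + 5·2 = 70
Lisbon: 9·5 + 4·1 + 3·4 + 7·4 + 5·3 = 104
Lisbon has the highest Borda score (104).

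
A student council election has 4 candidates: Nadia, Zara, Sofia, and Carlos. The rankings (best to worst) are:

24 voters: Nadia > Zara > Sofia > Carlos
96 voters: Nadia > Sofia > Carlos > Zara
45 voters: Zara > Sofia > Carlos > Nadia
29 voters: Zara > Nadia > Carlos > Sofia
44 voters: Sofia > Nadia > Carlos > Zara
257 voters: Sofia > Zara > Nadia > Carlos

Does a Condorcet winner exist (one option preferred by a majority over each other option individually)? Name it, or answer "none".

Sofia

Sofia vs Nadia: 346–149 for Sofia.
Sofia vs Zara: 397–98 for Sofia.
Sofia vs Carlos: 466–29 for Sofia.
Sofia beats every other option head-to-head.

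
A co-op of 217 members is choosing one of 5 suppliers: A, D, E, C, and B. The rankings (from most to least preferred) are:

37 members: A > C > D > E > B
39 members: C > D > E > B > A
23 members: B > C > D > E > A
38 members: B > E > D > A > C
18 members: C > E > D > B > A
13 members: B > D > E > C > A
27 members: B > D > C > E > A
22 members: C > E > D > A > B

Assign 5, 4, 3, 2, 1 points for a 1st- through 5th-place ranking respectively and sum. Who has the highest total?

A: 37·5 + 39·1 + 23·1 + 38·2 + 18·1 + 13·1 + 27·1 + 22·2 = 425
D: 37·3 + 39·4 + 23·3 + 38·3 + 18·3 + 13·4 + 27·4 + 22·3 = 730
E: 37·2 + 39·3 + 23·2 + 38·4 + 18·4 + 13·3 + 27·2 + 22·4 = 642
C: 37·4 + 39·5 + 23·4 + 38·1 + 18·5 + 13·2 + 27·3 + 22·5 = 780
B: 37·1 + 39·2 + 23·5 + 38·5 + 18·2 + 13·5 + 27·5 + 22·1 = 678
C has the highest Borda score (780).

C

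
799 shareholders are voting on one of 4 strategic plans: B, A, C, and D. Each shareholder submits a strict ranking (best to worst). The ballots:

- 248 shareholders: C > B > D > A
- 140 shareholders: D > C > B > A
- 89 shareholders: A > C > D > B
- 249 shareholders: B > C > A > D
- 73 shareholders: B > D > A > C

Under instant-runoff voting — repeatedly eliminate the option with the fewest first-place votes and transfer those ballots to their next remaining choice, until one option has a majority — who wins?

C

Round 1: B 322, A 89, C 248, D 140. Eliminate A.
Round 2: B 322, C 337, D 140. Eliminate D.
Round 3: B 322, C 477. C has a majority.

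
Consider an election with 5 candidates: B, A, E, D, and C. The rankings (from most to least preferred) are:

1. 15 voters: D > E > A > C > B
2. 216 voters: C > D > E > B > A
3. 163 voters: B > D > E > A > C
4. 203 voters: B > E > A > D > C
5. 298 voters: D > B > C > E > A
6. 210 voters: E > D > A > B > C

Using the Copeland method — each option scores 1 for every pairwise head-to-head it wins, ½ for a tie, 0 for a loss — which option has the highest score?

B: beats A, E, and C; loses to D → score 3.
A: beats C; loses to B, E, and D → score 1.
E: beats A and C; loses to B and D → score 2.
D: beats B, A, E, and C → score 4.
C: loses to B, A, E, and D → score 0.
D has the best pairwise record.

D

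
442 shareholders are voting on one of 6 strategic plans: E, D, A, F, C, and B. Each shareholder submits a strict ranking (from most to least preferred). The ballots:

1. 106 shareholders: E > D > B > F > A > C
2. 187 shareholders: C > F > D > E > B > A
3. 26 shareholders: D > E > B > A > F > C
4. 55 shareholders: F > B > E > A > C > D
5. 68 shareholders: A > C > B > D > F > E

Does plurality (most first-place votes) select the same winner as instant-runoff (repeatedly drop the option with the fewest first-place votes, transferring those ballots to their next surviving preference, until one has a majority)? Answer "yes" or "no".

Plurality — first-place votes: E 106, D 26, A 68, F 55, C 187, B 0. Winner: C.
Instant-runoff — R1 E 106, D 26, A 68, F 55, C 187, B 0 (B out); R2 E 106, D 26, A 68, F 55, C 187 (D out); R3 E 132, A 68, F 55, C 187 (F out); R4 E 187, A 68, C 187 (A out); R5 E 187, C 255 (C winner). Winner: C.
The two methods agree.

yes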